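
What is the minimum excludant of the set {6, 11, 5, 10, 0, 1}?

2

The values 0, 1 are all present; 2 is the first non-negative integer missing from the set.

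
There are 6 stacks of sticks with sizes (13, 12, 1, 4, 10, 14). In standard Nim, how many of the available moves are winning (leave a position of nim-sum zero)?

0

Write each in binary and XOR column by column:
  1101  (13)
  1100  (12)
  0001  (1)
  0100  (4)
  1010  (10)
  1110  (14)
  ----
  0000  (0)
The nim-sum is already 0, so every move leaves a nonzero nim-sum — there are no winning moves.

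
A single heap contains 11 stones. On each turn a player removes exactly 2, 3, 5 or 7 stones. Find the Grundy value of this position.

Build the Grundy sequence with g(k) = mex{g(k−s) : s ∈ {2, 3, 5, 7}, s ≤ k}:
k:     0  1  2  3  4  5  6  7  8  9 10 11
g(k):  0  0  1  1  2  2  3  3  4  0  0  1
So g(11) = 1.

1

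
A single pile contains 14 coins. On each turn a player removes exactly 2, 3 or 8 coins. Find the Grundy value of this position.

Compute g(0), g(1), … for moves {2, 3, 8}:
k:     0  1  2  3  4  5  6  7  8  9 10 11 12 13 14
g(k):  0  0  1  1  2  0  0  1  1  2  0  0  1  1  2
So g(14) = 2.

2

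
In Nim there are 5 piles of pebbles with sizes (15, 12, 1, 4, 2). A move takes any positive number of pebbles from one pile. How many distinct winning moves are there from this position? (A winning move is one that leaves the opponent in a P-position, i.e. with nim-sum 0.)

3

Nim-sum: 15 ^ 12 ^ 1 ^ 4 ^ 2 = 4.
The overall nim-sum is X = 4. A pile of size p has a winning move iff p XOR X < p (reduce it to p XOR X).
  15: 15 XOR 4 = 11 < 15 — winning move (to 11).
  12: 12 XOR 4 = 8 < 12 — winning move (to 8).
  1: 1 XOR 4 = 5 ≥ 1 — no move.
  4: 4 XOR 4 = 0 < 4 — winning move (to 0).
  2: 2 XOR 4 = 6 ≥ 2 — no move.
That gives 3 winning moves.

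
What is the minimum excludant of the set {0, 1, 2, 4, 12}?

The values 0, 1, 2 are all present; 3 is the first non-negative integer missing from the set.

3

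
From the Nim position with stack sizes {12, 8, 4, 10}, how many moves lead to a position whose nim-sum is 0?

3

Compute the nim-sum pairwise:
12 XOR 8 = 4
4 XOR 4 = 0
0 XOR 10 = 10
The overall nim-sum is X = 10. A stack of size p has a winning move iff p XOR X < p (reduce it to p XOR X).
  12: 12 XOR 10 = 6 < 12 — winning move (to 6).
  8: 8 XOR 10 = 2 < 8 — winning move (to 2).
  4: 4 XOR 10 = 14 ≥ 4 — no move.
  10: 10 XOR 10 = 0 < 10 — winning move (to 0).
That gives 3 winning moves.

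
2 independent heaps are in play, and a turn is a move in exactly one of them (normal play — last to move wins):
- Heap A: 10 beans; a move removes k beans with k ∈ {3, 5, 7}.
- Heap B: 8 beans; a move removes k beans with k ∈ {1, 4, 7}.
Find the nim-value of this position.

0

Build the Grundy sequence for heap A with g(k) = mex{g(k−s) : s ∈ {3, 5, 7}, s ≤ k}:
k:     0  1  2  3  4  5  6  7  8  9 10
g(k):  0  0  0  1  1  1  2  2  2  3  0
So g(10) = 0.
For heap B, compute g(0), g(1), … with moves {1, 4, 7}:
g(0) = mex{} = 0
g(1) = mex{0} = 1
g(2) = mex{1} = 0
g(3) = mex{0} = 1
g(4) = mex{0,1} = 2
g(5) = mex{1,2} = 0
g(6) = mex{0} = 1
g(7) = mex{0,1} = 2
g(8) = mex{1,2} = 0
So g(8) = 0.
The value of a disjunctive sum is the nim-sum of the parts.
Combined value = 0 XOR 0 = 0.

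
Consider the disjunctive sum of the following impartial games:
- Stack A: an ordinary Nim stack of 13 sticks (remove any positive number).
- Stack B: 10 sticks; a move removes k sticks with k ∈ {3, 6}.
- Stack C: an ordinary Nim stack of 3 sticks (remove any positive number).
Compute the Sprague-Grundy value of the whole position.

14

Stack A is a plain Nim stack of size 13, so its Grundy value is 13.
Build the Grundy sequence for stack B with g(k) = mex{g(k−s) : s ∈ {3, 6}, s ≤ k}:
k:     0  1  2  3  4  5  6  7  8  9 10
g(k):  0  0  0  1  1  1  2  2  2  0  0
So g(10) = 0.
Stack C is a plain Nim stack of size 3, so its Grundy value is 3.
The value of a disjunctive sum is the nim-sum of the parts.
Combined value = 13 ⊕ 0 ⊕ 3 = 14.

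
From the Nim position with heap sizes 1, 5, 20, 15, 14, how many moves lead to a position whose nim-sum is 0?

Nim-sum: 1 ⊕ 5 ⊕ 20 ⊕ 15 ⊕ 14 = 17.
The overall nim-sum is X = 17. A heap of size p has a winning move iff p XOR X < p (reduce it to p XOR X).
  1: 1 XOR 17 = 16 ≥ 1 — no move.
  5: 5 XOR 17 = 20 ≥ 5 — no move.
  20: 20 XOR 17 = 5 < 20 — winning move (to 5).
  15: 15 XOR 17 = 30 ≥ 15 — no move.
  14: 14 XOR 17 = 31 ≥ 14 — no move.
That gives 1 winning move.

1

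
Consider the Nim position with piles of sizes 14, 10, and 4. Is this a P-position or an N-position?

P-position

Nim-sum: 14 XOR 10 XOR 4 = 0.
The nim-sum is 0, so this is a P-position: the player to move is in a losing position under optimal play.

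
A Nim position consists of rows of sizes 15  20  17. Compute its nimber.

In binary:
  01111  (15)
  10100  (20)
  10001  (17)
  -----
  01010  (10)

10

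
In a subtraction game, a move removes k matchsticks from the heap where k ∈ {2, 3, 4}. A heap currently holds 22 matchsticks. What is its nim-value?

Build the Grundy sequence with g(k) = mex{g(k−s) : s ∈ {2, 3, 4}, s ≤ k}:
k:     0  1  2  3  4  5  6  7  8  9 10 11 12 13 14 15 16 17 18 19 20 21 22
g(k):  0  0  1  1  2  2  0  0  1  1  2  2  0  0  1  1  2  2  0  0  1  1  2
So g(22) = 2.

2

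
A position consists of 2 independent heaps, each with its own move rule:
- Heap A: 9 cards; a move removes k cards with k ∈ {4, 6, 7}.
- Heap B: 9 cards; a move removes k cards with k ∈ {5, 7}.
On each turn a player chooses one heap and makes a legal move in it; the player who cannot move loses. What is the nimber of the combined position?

3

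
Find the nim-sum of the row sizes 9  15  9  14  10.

Write each in binary and XOR column by column:
  1001  (9)
  1111  (15)
  1001  (9)
  1110  (14)
  1010  (10)
  ----
  1011  (11)

11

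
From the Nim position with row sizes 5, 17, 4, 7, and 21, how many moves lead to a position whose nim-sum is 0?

Bitwise XOR of the heap sizes:
  00101  (5)
  10001  (17)
  00100  (4)
  00111  (7)
  10101  (21)
  -----
  00010  (2)
The overall nim-sum is X = 2. A row of size p has a winning move iff p XOR X < p (reduce it to p XOR X).
  5: 5 XOR 2 = 7 ≥ 5 — no move.
  17: 17 XOR 2 = 19 ≥ 17 — no move.
  4: 4 XOR 2 = 6 ≥ 4 — no move.
  7: 7 XOR 2 = 5 < 7 — winning move (to 5).
  21: 21 XOR 2 = 23 ≥ 21 — no move.
That gives 1 winning move.

1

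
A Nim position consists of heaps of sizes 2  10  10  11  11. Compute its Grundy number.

Nim-sum: 2 ⊕ 10 ⊕ 10 ⊕ 11 ⊕ 11 = 2.

2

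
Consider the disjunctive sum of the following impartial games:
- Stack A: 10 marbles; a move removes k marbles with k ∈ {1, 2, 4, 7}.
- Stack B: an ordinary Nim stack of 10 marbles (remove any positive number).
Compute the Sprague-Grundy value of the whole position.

Grundy values for stack A (subtraction set {1, 2, 4, 7}):
k:     0  1  2  3  4  5  6  7  8  9 10
g(k):  0  1  2  0  1  2  0  1  2  0  1
So g(10) = 1.
Stack B is a plain Nim stack of size 10, so its Grundy value is 10.
The value of a disjunctive sum is the nim-sum of the parts.
Combined value = 1 XOR 10 = 11.

11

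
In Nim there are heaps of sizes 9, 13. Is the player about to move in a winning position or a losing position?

Winning position

In binary:
  1001  (9)
  1101  (13)
  ----
  0100  (4)
The nim-sum is 4 ≠ 0, so this is an N-position: the player to move can win.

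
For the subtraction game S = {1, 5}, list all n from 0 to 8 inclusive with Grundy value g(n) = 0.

Build the Grundy sequence with g(k) = mex{g(k−s) : s ∈ {1, 5}, s ≤ k}:
k:     0  1  2  3  4  5  6  7  8
g(k):  0  1  0  1  0  1  0  1  0
The P-positions (g = 0) in 0..8 are 0, 2, 4, 6, 8.

0, 2, 4, 6, 8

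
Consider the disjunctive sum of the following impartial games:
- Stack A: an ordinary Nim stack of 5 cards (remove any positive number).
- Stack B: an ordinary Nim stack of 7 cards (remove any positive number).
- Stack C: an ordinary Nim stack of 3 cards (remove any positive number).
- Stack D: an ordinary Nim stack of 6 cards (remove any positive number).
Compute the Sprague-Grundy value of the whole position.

7

Stack A is a plain Nim stack of size 5, so its Grundy value is 5.
Stack B is a plain Nim stack of size 7, so its Grundy value is 7.
Stack C is a plain Nim stack of size 3, so its Grundy value is 3.
Stack D is a plain Nim stack of size 6, so its Grundy value is 6.
The value of a disjunctive sum is the nim-sum of the parts.
Combined value = 5 ⊕ 7 ⊕ 3 ⊕ 6 = 7.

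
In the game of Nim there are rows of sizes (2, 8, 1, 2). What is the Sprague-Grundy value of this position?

9

Nim-sum: 2 ⊕ 8 ⊕ 1 ⊕ 2 = 9.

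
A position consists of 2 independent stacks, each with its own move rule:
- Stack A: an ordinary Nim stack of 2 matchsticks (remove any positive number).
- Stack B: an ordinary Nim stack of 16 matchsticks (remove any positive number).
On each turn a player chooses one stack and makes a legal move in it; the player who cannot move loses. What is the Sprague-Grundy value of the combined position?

18

Stack A is a plain Nim stack of size 2, so its Grundy value is 2.
Stack B is a plain Nim stack of size 16, so its Grundy value is 16.
By the Sprague-Grundy theorem, the Grundy value of a sum of independent games is the XOR of the component values.
Combined value = 2 XOR 16 = 18.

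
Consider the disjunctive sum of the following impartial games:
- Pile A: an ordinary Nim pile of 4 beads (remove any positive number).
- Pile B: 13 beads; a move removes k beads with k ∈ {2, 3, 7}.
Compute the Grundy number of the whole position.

Pile A is a plain Nim pile of size 4, so its Grundy value is 4.
Build the Grundy sequence for pile B with g(k) = mex{g(k−s) : s ∈ {2, 3, 7}, s ≤ k}:
g(0) = mex{} = 0
g(1) = mex{} = 0
g(2) = mex{0} = 1
g(3) = mex{0} = 1
g(4) = mex{0,1} = 2
g(5) = mex{1} = 0
g(6) = mex{1,2} = 0
g(7) = mex{0,2} = 1
g(8) = mex{0} = 1
g(9) = mex{0,1} = 2
g(10) = mex{1} = 0
g(11) = mex{1,2} = 0
g(12) = mex{0,2} = 1
g(13) = mex{0} = 1
So g(13) = 1.
By the Sprague-Grundy theorem, the Grundy value of a sum of independent games is the XOR of the component values.
Combined value = 4 ⊕ 1 = 5.

5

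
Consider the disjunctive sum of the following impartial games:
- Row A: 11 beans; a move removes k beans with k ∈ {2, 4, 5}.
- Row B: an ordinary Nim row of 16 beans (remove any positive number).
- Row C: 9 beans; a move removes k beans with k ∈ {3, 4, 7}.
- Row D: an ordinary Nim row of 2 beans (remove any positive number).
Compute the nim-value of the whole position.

19

Build the Grundy sequence for row A with g(k) = mex{g(k−s) : s ∈ {2, 4, 5}, s ≤ k}:
g(0) = mex{} = 0
g(1) = mex{} = 0
g(2) = mex{0} = 1
g(3) = mex{0} = 1
g(4) = mex{0,1} = 2
g(5) = mex{0,1} = 2
g(6) = mex{0,1,2} = 3
g(7) = mex{1,2} = 0
g(8) = mex{1,2,3} = 0
g(9) = mex{0,2} = 1
g(10) = mex{0,2,3} = 1
g(11) = mex{0,1,3} = 2
So g(11) = 2.
Row B is a plain Nim row of size 16, so its Grundy value is 16.
For row C, compute g(0), g(1), … with moves {3, 4, 7}:
g(0) = mex{} = 0
g(1) = mex{} = 0
g(2) = mex{} = 0
g(3) = mex{0} = 1
g(4) = mex{0} = 1
g(5) = mex{0} = 1
g(6) = mex{0,1} = 2
g(7) = mex{0,1} = 2
g(8) = mex{0,1} = 2
g(9) = mex{0,1,2} = 3
So g(9) = 3.
Row D is a plain Nim row of size 2, so its Grundy value is 2.
By the Sprague-Grundy theorem, the Grundy value of a sum of independent games is the XOR of the component values.
Combined value = 2 XOR 16 XOR 3 XOR 2 = 19.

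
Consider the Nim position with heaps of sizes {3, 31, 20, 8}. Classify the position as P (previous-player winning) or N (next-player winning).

In binary:
  00011  (3)
  11111  (31)
  10100  (20)
  01000  (8)
  -----
  00000  (0)
The nim-sum is 0, so this is a P-position: the player to move is in a losing position under optimal play.

P-position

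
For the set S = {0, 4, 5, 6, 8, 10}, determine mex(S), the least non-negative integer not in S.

1

0 is in the set but 1 is not, so the mex is 1.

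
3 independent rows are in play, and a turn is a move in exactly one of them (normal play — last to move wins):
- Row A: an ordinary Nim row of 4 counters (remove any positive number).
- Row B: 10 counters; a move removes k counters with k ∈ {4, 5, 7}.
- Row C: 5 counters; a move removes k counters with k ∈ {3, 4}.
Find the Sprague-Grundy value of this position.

7

Row A is a plain Nim row of size 4, so its Grundy value is 4.
Build the Grundy sequence for row B with g(k) = mex{g(k−s) : s ∈ {4, 5, 7}, s ≤ k}:
g(0) = mex{} = 0
g(1) = mex{} = 0
g(2) = mex{} = 0
g(3) = mex{} = 0
g(4) = mex{0} = 1
g(5) = mex{0} = 1
g(6) = mex{0} = 1
g(7) = mex{0} = 1
g(8) = mex{0,1} = 2
g(9) = mex{0,1} = 2
g(10) = mex{0,1} = 2
So g(10) = 2.
Build the Grundy sequence for row C with g(k) = mex{g(k−s) : s ∈ {3, 4}, s ≤ k}:
k:     0  1  2  3  4  5
g(k):  0  0  0  1  1  1
So g(5) = 1.
The value of a disjunctive sum is the nim-sum of the parts.
Combined value = 4 XOR 2 XOR 1 = 7.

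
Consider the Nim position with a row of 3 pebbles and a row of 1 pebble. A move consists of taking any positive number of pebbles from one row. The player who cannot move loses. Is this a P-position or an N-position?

N-position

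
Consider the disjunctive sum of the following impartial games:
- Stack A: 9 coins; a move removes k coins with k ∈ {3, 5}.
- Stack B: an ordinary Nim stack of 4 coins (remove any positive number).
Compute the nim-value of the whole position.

4

Grundy values for stack A (subtraction set {3, 5}):
k:     0  1  2  3  4  5  6  7  8  9
g(k):  0  0  0  1  1  1  2  2  0  0
So g(9) = 0.
Stack B is a plain Nim stack of size 4, so its Grundy value is 4.
By the Sprague-Grundy theorem, the Grundy value of a sum of independent games is the XOR of the component values.
Combined value = 0 XOR 4 = 4.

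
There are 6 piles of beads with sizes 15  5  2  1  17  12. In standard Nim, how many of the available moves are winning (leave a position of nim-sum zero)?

1

Nim-sum: 15 ^ 5 ^ 2 ^ 1 ^ 17 ^ 12 = 20.
The overall nim-sum is X = 20. A pile of size p has a winning move iff p XOR X < p (reduce it to p XOR X).
  15: 15 XOR 20 = 27 ≥ 15 — no move.
  5: 5 XOR 20 = 17 ≥ 5 — no move.
  2: 2 XOR 20 = 22 ≥ 2 — no move.
  1: 1 XOR 20 = 21 ≥ 1 — no move.
  17: 17 XOR 20 = 5 < 17 — winning move (to 5).
  12: 12 XOR 20 = 24 ≥ 12 — no move.
That gives 1 winning move.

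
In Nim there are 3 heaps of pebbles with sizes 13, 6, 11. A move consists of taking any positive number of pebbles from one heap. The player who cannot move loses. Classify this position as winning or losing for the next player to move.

Losing position

Nim-sum: 13 ^ 6 ^ 11 = 0.
The nim-sum is 0, so this is a P-position: the player to move is in a losing position under optimal play.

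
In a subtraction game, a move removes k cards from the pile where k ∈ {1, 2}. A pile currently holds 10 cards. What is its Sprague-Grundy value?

Compute g(0), g(1), … for moves {1, 2}:
g(0) = mex{} = 0
g(1) = mex{0} = 1
g(2) = mex{0,1} = 2
g(3) = mex{1,2} = 0
g(4) = mex{0,2} = 1
g(5) = mex{0,1} = 2
g(6) = mex{1,2} = 0
g(7) = mex{0,2} = 1
g(8) = mex{0,1} = 2
g(9) = mex{1,2} = 0
g(10) = mex{0,2} = 1
So g(10) = 1.

1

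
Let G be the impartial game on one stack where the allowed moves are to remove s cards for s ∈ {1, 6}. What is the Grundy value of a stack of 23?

Grundy values for subtraction set {1, 6}:
k:     0  1  2  3  4  5  6  7  8  9 10 11 12 13 14 15 16 17 18 19 20 21 22 23
g(k):  0  1  0  1  0  1  2  0  1  0  1  0  1  2  0  1  0  1  0  1  2  0  1  0
So g(23) = 0.

0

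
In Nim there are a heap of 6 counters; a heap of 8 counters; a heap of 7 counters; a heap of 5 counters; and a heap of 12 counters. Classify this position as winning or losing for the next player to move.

Compute the nim-sum pairwise:
6 ⊕ 8 = 14
14 ⊕ 7 = 9
9 ⊕ 5 = 12
12 ⊕ 12 = 0
The nim-sum is 0, so this is a P-position: the player to move is in a losing position under optimal play.

Losing position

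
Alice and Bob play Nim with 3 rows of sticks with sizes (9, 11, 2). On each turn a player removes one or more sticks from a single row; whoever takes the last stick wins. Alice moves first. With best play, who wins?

Bob wins

Nim-sum: 9 ⊕ 11 ⊕ 2 = 0.
The nim-sum is 0, so this is a P-position: the player to move is in a losing position under optimal play; Alice is about to move from it and so loses — Bob wins.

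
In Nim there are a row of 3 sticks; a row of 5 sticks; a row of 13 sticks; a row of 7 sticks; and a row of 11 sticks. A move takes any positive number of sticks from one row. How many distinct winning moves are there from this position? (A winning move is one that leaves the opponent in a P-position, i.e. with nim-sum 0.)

3

Write each in binary and XOR column by column:
  0011  (3)
  0101  (5)
  1101  (13)
  0111  (7)
  1011  (11)
  ----
  0111  (7)
The overall nim-sum is X = 7. A row of size p has a winning move iff p XOR X < p (reduce it to p XOR X).
  3: 3 XOR 7 = 4 ≥ 3 — no move.
  5: 5 XOR 7 = 2 < 5 — winning move (to 2).
  13: 13 XOR 7 = 10 < 13 — winning move (to 10).
  7: 7 XOR 7 = 0 < 7 — winning move (to 0).
  11: 11 XOR 7 = 12 ≥ 11 — no move.
That gives 3 winning moves.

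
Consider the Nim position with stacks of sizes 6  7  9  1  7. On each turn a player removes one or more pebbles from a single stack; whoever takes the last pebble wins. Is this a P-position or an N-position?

N-position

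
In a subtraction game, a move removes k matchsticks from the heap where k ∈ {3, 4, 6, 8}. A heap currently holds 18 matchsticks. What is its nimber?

Compute g(0), g(1), … for moves {3, 4, 6, 8}:
k:     0  1  2  3  4  5  6  7  8  9 10 11 12 13 14 15 16 17 18
g(k):  0  0  0  1  1  1  2  2  2  3  3  0  0  0  1  1  1  2  2
So g(18) = 2.

2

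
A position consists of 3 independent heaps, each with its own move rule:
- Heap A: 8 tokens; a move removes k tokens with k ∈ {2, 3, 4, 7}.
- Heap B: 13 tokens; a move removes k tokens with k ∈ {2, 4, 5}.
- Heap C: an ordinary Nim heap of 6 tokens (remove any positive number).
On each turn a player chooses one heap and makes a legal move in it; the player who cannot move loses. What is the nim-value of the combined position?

For heap A, compute g(0), g(1), … with moves {2, 3, 4, 7}:
k:     0  1  2  3  4  5  6  7  8
g(k):  0  0  1  1  2  2  0  3  1
So g(8) = 1.
Build the Grundy sequence for heap B with g(k) = mex{g(k−s) : s ∈ {2, 4, 5}, s ≤ k}:
k:     0  1  2  3  4  5  6  7  8  9 10 11 12 13
g(k):  0  0  1  1  2  2  3  0  0  1  1  2  2  3
So g(13) = 3.
Heap C is a plain Nim heap of size 6, so its Grundy value is 6.
The value of a disjunctive sum is the nim-sum of the parts.
Combined value = 1 ⊕ 3 ⊕ 6 = 4.

4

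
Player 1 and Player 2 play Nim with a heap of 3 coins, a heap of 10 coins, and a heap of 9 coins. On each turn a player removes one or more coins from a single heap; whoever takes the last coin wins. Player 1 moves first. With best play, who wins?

Compute the nim-sum pairwise:
3 XOR 10 = 9
9 XOR 9 = 0
The nim-sum is 0, so this is a P-position: the player to move is in a losing position under optimal play; Player 1 is about to move from it and so loses — Player 2 wins.

Player 2 wins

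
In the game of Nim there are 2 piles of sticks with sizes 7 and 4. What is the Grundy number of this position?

3

Compute the nim-sum pairwise:
7 ⊕ 4 = 3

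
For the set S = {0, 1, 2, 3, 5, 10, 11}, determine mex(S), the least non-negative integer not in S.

4

The values 0, 1, 2, 3 are all present; 4 is the first non-negative integer missing from the set.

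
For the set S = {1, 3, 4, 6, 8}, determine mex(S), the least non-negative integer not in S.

0

0 is not in the set, so the mex is 0.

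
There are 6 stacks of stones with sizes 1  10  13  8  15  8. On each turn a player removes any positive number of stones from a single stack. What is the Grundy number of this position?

Nim-sum: 1 XOR 10 XOR 13 XOR 8 XOR 15 XOR 8 = 9.

9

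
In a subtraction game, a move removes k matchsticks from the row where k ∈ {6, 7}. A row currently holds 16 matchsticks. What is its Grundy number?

Build the Grundy sequence with g(k) = mex{g(k−s) : s ∈ {6, 7}, s ≤ k}:
k:     0  1  2  3  4  5  6  7  8  9 10 11 12 13 14 15 16
g(k):  0  0  0  0  0  0  1  1  1  1  1  1  2  0  0  0  0
So g(16) = 0.

0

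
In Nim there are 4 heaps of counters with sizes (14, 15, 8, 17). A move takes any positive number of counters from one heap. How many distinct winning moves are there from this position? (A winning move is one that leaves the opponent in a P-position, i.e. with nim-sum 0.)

1

Bitwise XOR of the heap sizes:
  01110  (14)
  01111  (15)
  01000  (8)
  10001  (17)
  -----
  11000  (24)
The overall nim-sum is X = 24. A heap of size p has a winning move iff p XOR X < p (reduce it to p XOR X).
  14: 14 XOR 24 = 22 ≥ 14 — no move.
  15: 15 XOR 24 = 23 ≥ 15 — no move.
  8: 8 XOR 24 = 16 ≥ 8 — no move.
  17: 17 XOR 24 = 9 < 17 — winning move (to 9).
That gives 1 winning move.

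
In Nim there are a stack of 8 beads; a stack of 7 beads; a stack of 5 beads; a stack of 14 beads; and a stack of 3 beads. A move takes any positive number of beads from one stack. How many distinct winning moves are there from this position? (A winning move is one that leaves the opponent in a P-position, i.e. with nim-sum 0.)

3

Write each in binary and XOR column by column:
  1000  (8)
  0111  (7)
  0101  (5)
  1110  (14)
  0011  (3)
  ----
  0111  (7)
The overall nim-sum is X = 7. A stack of size p has a winning move iff p XOR X < p (reduce it to p XOR X).
  8: 8 XOR 7 = 15 ≥ 8 — no move.
  7: 7 XOR 7 = 0 < 7 — winning move (to 0).
  5: 5 XOR 7 = 2 < 5 — winning move (to 2).
  14: 14 XOR 7 = 9 < 14 — winning move (to 9).
  3: 3 XOR 7 = 4 ≥ 3 — no move.
That gives 3 winning moves.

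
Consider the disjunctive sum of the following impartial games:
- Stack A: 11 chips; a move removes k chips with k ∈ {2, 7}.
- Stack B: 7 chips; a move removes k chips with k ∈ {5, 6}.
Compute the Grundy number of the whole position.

0

Build the Grundy sequence for stack A with g(k) = mex{g(k−s) : s ∈ {2, 7}, s ≤ k}:
g(0) = mex{} = 0
g(1) = mex{} = 0
g(2) = mex{0} = 1
g(3) = mex{0} = 1
g(4) = mex{1} = 0
g(5) = mex{1} = 0
g(6) = mex{0} = 1
g(7) = mex{0} = 1
g(8) = mex{0,1} = 2
g(9) = mex{1} = 0
g(10) = mex{1,2} = 0
g(11) = mex{0} = 1
So g(11) = 1.
Grundy values for stack B (subtraction set {5, 6}):
g(0) = mex{} = 0
g(1) = mex{} = 0
g(2) = mex{} = 0
g(3) = mex{} = 0
g(4) = mex{} = 0
g(5) = mex{0} = 1
g(6) = mex{0} = 1
g(7) = mex{0} = 1
So g(7) = 1.
The value of a disjunctive sum is the nim-sum of the parts.
Combined value = 1 ⊕ 1 = 0.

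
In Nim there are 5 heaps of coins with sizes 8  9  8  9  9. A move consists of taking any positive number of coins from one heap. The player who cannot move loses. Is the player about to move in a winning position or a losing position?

Compute the nim-sum pairwise:
8 XOR 9 = 1
1 XOR 8 = 9
9 XOR 9 = 0
0 XOR 9 = 9
The nim-sum is 9 ≠ 0, so this is an N-position: the player to move can win.

Winning position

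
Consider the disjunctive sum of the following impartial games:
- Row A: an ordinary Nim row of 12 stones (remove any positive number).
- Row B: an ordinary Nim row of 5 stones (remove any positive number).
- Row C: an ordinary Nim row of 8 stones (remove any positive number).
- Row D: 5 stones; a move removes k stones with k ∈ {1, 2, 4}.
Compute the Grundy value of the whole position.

Row A is a plain Nim row of size 12, so its Grundy value is 12.
Row B is a plain Nim row of size 5, so its Grundy value is 5.
Row C is a plain Nim row of size 8, so its Grundy value is 8.
Build the Grundy sequence for row D with g(k) = mex{g(k−s) : s ∈ {1, 2, 4}, s ≤ k}:
g(0) = mex{} = 0
g(1) = mex{0} = 1
g(2) = mex{0,1} = 2
g(3) = mex{1,2} = 0
g(4) = mex{0,2} = 1
g(5) = mex{0,1} = 2
So g(5) = 2.
The value of a disjunctive sum is the nim-sum of the parts.
Combined value = 12 XOR 5 XOR 8 XOR 2 = 3.

3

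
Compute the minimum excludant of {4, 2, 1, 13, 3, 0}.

5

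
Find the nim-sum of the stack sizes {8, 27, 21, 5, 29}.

30

Nim-sum: 8 ^ 27 ^ 21 ^ 5 ^ 29 = 30.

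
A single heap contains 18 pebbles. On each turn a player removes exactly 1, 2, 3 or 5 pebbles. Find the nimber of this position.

Build the Grundy sequence with g(k) = mex{g(k−s) : s ∈ {1, 2, 3, 5}, s ≤ k}:
k:     0  1  2  3  4  5  6  7  8  9 10 11 12 13 14 15 16 17 18
g(k):  0  1  2  3  0  1  2  3  0  1  2  3  0  1  2  3  0  1  2
So g(18) = 2.

2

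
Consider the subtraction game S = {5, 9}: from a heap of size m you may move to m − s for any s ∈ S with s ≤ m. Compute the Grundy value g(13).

2

Grundy values for subtraction set {5, 9}:
g(0) = mex{} = 0
g(1) = mex{} = 0
g(2) = mex{} = 0
g(3) = mex{} = 0
g(4) = mex{} = 0
g(5) = mex{0} = 1
g(6) = mex{0} = 1
g(7) = mex{0} = 1
g(8) = mex{0} = 1
g(9) = mex{0} = 1
g(10) = mex{0,1} = 2
g(11) = mex{0,1} = 2
g(12) = mex{0,1} = 2
g(13) = mex{0,1} = 2
So g(13) = 2.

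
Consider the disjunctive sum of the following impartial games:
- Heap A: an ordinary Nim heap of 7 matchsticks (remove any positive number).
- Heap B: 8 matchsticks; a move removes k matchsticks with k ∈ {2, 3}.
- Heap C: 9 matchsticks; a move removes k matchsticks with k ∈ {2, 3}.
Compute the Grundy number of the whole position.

4

Heap A is a plain Nim heap of size 7, so its Grundy value is 7.
Build the Grundy sequence for heap B with g(k) = mex{g(k−s) : s ∈ {2, 3}, s ≤ k}:
k:     0  1  2  3  4  5  6  7  8
g(k):  0  0  1  1  2  0  0  1  1
So g(8) = 1.
Build the Grundy sequence for heap C with g(k) = mex{g(k−s) : s ∈ {2, 3}, s ≤ k}:
k:     0  1  2  3  4  5  6  7  8  9
g(k):  0  0  1  1  2  0  0  1  1  2
So g(9) = 2.
By the Sprague-Grundy theorem, the Grundy value of a sum of independent games is the XOR of the component values.
Combined value = 7 ⊕ 1 ⊕ 2 = 4.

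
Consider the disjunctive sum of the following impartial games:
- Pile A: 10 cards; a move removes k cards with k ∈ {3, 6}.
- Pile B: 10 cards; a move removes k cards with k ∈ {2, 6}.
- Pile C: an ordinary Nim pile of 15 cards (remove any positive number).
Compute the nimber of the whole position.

14

Grundy values for pile A (subtraction set {3, 6}):
k:     0  1  2  3  4  5  6  7  8  9 10
g(k):  0  0  0  1  1  1  2  2  2  0  0
So g(10) = 0.
Grundy values for pile B (subtraction set {2, 6}):
k:     0  1  2  3  4  5  6  7  8  9 10
g(k):  0  0  1  1  0  0  1  1  0  0  1
So g(10) = 1.
Pile C is a plain Nim pile of size 15, so its Grundy value is 15.
By the Sprague-Grundy theorem, the Grundy value of a sum of independent games is the XOR of the component values.
Combined value = 0 ⊕ 1 ⊕ 15 = 14.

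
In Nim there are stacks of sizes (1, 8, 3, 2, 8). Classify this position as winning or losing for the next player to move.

Losing position

Nim-sum: 1 ⊕ 8 ⊕ 3 ⊕ 2 ⊕ 8 = 0.
The nim-sum is 0, so this is a P-position: the player to move is in a losing position under optimal play.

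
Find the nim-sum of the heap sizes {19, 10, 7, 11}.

21

Nim-sum: 19 ^ 10 ^ 7 ^ 11 = 21.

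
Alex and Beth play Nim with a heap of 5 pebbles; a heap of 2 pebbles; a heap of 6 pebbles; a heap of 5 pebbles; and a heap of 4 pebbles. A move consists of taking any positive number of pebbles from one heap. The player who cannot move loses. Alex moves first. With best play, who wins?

Nim-sum: 5 ⊕ 2 ⊕ 6 ⊕ 5 ⊕ 4 = 0.
The nim-sum is 0, so this is a P-position: the player to move is in a losing position under optimal play; Alex is about to move from it and so loses — Beth wins.

Beth wins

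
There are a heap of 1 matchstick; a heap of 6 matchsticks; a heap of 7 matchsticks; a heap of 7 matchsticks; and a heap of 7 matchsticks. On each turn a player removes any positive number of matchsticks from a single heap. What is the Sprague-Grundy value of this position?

0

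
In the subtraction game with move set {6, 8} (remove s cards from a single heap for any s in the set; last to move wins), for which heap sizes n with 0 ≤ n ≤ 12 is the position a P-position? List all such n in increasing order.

Build the Grundy sequence with g(k) = mex{g(k−s) : s ∈ {6, 8}, s ≤ k}:
k:     0  1  2  3  4  5  6  7  8  9 10 11 12
g(k):  0  0  0  0  0  0  1  1  1  1  1  1  2
The P-positions (g = 0) in 0..12 are 0, 1, 2, 3, 4, 5.

0, 1, 2, 3, 4, 5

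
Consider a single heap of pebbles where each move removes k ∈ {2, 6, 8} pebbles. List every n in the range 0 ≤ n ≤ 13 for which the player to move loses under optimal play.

0, 1, 4, 5

Grundy values for subtraction set {2, 6, 8}:
g(0) = mex{} = 0
g(1) = mex{} = 0
g(2) = mex{0} = 1
g(3) = mex{0} = 1
g(4) = mex{1} = 0
g(5) = mex{1} = 0
g(6) = mex{0} = 1
g(7) = mex{0} = 1
g(8) = mex{0,1} = 2
g(9) = mex{0,1} = 2
g(10) = mex{0,1,2} = 3
g(11) = mex{0,1,2} = 3
g(12) = mex{0,1,3} = 2
g(13) = mex{0,1,3} = 2
The P-positions (g = 0) in 0..13 are 0, 1, 4, 5.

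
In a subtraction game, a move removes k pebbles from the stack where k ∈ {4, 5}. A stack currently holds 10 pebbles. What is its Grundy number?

Compute g(0), g(1), … for moves {4, 5}:
k:     0  1  2  3  4  5  6  7  8  9 10
g(k):  0  0  0  0  1  1  1  1  2  0  0
So g(10) = 0.

0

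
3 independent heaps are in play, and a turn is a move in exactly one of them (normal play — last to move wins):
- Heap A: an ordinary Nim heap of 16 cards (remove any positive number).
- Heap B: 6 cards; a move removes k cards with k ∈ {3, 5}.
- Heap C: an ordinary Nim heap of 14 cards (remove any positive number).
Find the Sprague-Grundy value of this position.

Heap A is a plain Nim heap of size 16, so its Grundy value is 16.
Build the Grundy sequence for heap B with g(k) = mex{g(k−s) : s ∈ {3, 5}, s ≤ k}:
g(0) = mex{} = 0
g(1) = mex{} = 0
g(2) = mex{} = 0
g(3) = mex{0} = 1
g(4) = mex{0} = 1
g(5) = mex{0} = 1
g(6) = mex{0,1} = 2
So g(6) = 2.
Heap C is a plain Nim heap of size 14, so its Grundy value is 14.
By the Sprague-Grundy theorem, the Grundy value of a sum of independent games is the XOR of the component values.
Combined value = 16 ⊕ 2 ⊕ 14 = 28.

28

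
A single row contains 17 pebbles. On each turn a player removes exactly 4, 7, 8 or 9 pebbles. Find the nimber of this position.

1

Compute g(0), g(1), … for moves {4, 7, 8, 9}:
k:     0  1  2  3  4  5  6  7  8  9 10 11 12 13 14 15 16 17
g(k):  0  0  0  0  1  1  1  1  2  2  2  2  3  0  0  0  0  1
So g(17) = 1.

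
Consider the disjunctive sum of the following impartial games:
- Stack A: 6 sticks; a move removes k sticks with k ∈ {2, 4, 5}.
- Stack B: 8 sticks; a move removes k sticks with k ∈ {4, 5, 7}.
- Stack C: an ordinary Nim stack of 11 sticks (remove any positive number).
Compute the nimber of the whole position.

Grundy values for stack A (subtraction set {2, 4, 5}):
k:     0  1  2  3  4  5  6
g(k):  0  0  1  1  2  2  3
So g(6) = 3.
Grundy values for stack B (subtraction set {4, 5, 7}):
g(0) = mex{} = 0
g(1) = mex{} = 0
g(2) = mex{} = 0
g(3) = mex{} = 0
g(4) = mex{0} = 1
g(5) = mex{0} = 1
g(6) = mex{0} = 1
g(7) = mex{0} = 1
g(8) = mex{0,1} = 2
So g(8) = 2.
Stack C is a plain Nim stack of size 11, so its Grundy value is 11.
The value of a disjunctive sum is the nim-sum of the parts.
Combined value = 3 XOR 2 XOR 11 = 10.

10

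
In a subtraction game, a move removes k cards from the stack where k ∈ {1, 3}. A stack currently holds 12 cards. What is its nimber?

0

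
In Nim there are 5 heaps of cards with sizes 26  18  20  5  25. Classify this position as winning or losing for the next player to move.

Compute the nim-sum pairwise:
26 XOR 18 = 8
8 XOR 20 = 28
28 XOR 5 = 25
25 XOR 25 = 0
The nim-sum is 0, so this is a P-position: the player to move is in a losing position under optimal play.

Losing position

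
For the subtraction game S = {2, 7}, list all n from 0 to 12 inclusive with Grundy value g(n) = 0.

0, 1, 4, 5, 9, 10

Build the Grundy sequence with g(k) = mex{g(k−s) : s ∈ {2, 7}, s ≤ k}:
k:     0  1  2  3  4  5  6  7  8  9 10 11 12
g(k):  0  0  1  1  0  0  1  1  2  0  0  1  1
The P-positions (g = 0) in 0..12 are 0, 1, 4, 5, 9, 10.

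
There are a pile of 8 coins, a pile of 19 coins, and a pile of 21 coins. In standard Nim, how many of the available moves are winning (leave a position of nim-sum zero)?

Nim-sum: 8 ⊕ 19 ⊕ 21 = 14.
The overall nim-sum is X = 14. A pile of size p has a winning move iff p XOR X < p (reduce it to p XOR X).
  8: 8 XOR 14 = 6 < 8 — winning move (to 6).
  19: 19 XOR 14 = 29 ≥ 19 — no move.
  21: 21 XOR 14 = 27 ≥ 21 — no move.
That gives 1 winning move.

1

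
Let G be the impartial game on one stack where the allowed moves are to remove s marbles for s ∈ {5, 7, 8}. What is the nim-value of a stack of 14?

0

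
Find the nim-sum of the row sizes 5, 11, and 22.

24

Nim-sum: 5 ⊕ 11 ⊕ 22 = 24.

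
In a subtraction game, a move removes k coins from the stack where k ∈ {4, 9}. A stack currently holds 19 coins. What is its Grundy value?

1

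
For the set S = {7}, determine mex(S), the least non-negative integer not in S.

0

0 is not in the set, so the mex is 0.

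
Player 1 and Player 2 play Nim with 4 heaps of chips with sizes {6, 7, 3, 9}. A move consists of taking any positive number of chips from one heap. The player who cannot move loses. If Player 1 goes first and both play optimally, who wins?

Player 1 wins

Compute the nim-sum pairwise:
6 XOR 7 = 1
1 XOR 3 = 2
2 XOR 9 = 11
The nim-sum is 11 ≠ 0, so this is an N-position: the player to move can win; Player 1 has a winning move.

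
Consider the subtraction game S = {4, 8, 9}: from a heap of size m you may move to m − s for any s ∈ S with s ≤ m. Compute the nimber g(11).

2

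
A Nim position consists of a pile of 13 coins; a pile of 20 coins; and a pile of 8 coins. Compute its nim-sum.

17

Compute the nim-sum pairwise:
13 ⊕ 20 = 25
25 ⊕ 8 = 17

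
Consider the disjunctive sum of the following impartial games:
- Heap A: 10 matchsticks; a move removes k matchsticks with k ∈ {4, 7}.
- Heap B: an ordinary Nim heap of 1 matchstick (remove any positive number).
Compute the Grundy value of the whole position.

Grundy values for heap A (subtraction set {4, 7}):
g(0) = mex{} = 0
g(1) = mex{} = 0
g(2) = mex{} = 0
g(3) = mex{} = 0
g(4) = mex{0} = 1
g(5) = mex{0} = 1
g(6) = mex{0} = 1
g(7) = mex{0} = 1
g(8) = mex{0,1} = 2
g(9) = mex{0,1} = 2
g(10) = mex{0,1} = 2
So g(10) = 2.
Heap B is a plain Nim heap of size 1, so its Grundy value is 1.
The value of a disjunctive sum is the nim-sum of the parts.
Combined value = 2 XOR 1 = 3.

3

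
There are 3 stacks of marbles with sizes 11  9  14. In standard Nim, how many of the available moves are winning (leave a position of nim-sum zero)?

3

Nim-sum: 11 ⊕ 9 ⊕ 14 = 12.
The overall nim-sum is X = 12. A stack of size p has a winning move iff p XOR X < p (reduce it to p XOR X).
  11: 11 XOR 12 = 7 < 11 — winning move (to 7).
  9: 9 XOR 12 = 5 < 9 — winning move (to 5).
  14: 14 XOR 12 = 2 < 14 — winning move (to 2).
That gives 3 winning moves.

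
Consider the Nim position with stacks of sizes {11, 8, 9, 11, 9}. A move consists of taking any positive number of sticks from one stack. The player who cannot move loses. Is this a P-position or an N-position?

N-position

Compute the nim-sum pairwise:
11 ⊕ 8 = 3
3 ⊕ 9 = 10
10 ⊕ 11 = 1
1 ⊕ 9 = 8
The nim-sum is 8 ≠ 0, so this is an N-position: the player to move can win.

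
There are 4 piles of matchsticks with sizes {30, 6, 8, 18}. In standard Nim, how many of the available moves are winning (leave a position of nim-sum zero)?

3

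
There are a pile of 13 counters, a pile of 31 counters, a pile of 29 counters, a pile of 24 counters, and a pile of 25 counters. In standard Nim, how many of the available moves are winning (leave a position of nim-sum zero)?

Nim-sum: 13 ⊕ 31 ⊕ 29 ⊕ 24 ⊕ 25 = 14.
The overall nim-sum is X = 14. A pile of size p has a winning move iff p XOR X < p (reduce it to p XOR X).
  13: 13 XOR 14 = 3 < 13 — winning move (to 3).
  31: 31 XOR 14 = 17 < 31 — winning move (to 17).
  29: 29 XOR 14 = 19 < 29 — winning move (to 19).
  24: 24 XOR 14 = 22 < 24 — winning move (to 22).
  25: 25 XOR 14 = 23 < 25 — winning move (to 23).
That gives 5 winning moves.

5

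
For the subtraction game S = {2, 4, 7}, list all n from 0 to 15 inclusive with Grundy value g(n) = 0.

0, 1, 6, 9, 12, 15

Build the Grundy sequence with g(k) = mex{g(k−s) : s ∈ {2, 4, 7}, s ≤ k}:
k:     0  1  2  3  4  5  6  7  8  9 10 11 12 13 14 15
g(k):  0  0  1  1  2  2  0  3  1  0  2  1  0  2  1  0
The P-positions (g = 0) in 0..15 are 0, 1, 6, 9, 12, 15.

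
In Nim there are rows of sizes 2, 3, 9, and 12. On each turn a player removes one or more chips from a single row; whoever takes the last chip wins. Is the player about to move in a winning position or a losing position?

Winning position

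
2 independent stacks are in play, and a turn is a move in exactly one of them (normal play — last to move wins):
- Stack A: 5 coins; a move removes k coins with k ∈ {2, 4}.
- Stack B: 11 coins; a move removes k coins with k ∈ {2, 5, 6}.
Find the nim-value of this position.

Build the Grundy sequence for stack A with g(k) = mex{g(k−s) : s ∈ {2, 4}, s ≤ k}:
k:     0  1  2  3  4  5
g(k):  0  0  1  1  2  2
So g(5) = 2.
For stack B, compute g(0), g(1), … with moves {2, 5, 6}:
k:     0  1  2  3  4  5  6  7  8  9 10 11
g(k):  0  0  1  1  0  2  1  3  0  2  1  0
So g(11) = 0.
By the Sprague-Grundy theorem, the Grundy value of a sum of independent games is the XOR of the component values.
Combined value = 2 ⊕ 0 = 2.

2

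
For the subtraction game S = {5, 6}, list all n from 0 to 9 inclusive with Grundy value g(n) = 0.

Compute g(0), g(1), … for moves {5, 6}:
k:     0  1  2  3  4  5  6  7  8  9
g(k):  0  0  0  0  0  1  1  1  1  1
The P-positions (g = 0) in 0..9 are 0, 1, 2, 3, 4.

0, 1, 2, 3, 4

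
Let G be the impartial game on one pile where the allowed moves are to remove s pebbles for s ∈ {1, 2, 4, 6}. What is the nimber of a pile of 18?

2

Build the Grundy sequence with g(k) = mex{g(k−s) : s ∈ {1, 2, 4, 6}, s ≤ k}:
k:     0  1  2  3  4  5  6  7  8  9 10 11 12 13 14 15 16 17 18
g(k):  0  1  2  0  1  2  3  4  0  1  2  0  1  2  3  4  0  1  2
So g(18) = 2.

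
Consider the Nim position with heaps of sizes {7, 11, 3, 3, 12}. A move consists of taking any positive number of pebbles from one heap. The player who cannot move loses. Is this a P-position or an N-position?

P-position

Nim-sum: 7 ^ 11 ^ 3 ^ 3 ^ 12 = 0.
The nim-sum is 0, so this is a P-position: the player to move is in a losing position under optimal play.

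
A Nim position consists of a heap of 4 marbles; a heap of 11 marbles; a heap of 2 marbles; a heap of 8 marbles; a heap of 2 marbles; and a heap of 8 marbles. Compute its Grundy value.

Nim-sum: 4 XOR 11 XOR 2 XOR 8 XOR 2 XOR 8 = 15.

15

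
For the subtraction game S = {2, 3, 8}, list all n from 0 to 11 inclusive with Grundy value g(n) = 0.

0, 1, 5, 6, 10, 11

Compute g(0), g(1), … for moves {2, 3, 8}:
g(0) = mex{} = 0
g(1) = mex{} = 0
g(2) = mex{0} = 1
g(3) = mex{0} = 1
g(4) = mex{0,1} = 2
g(5) = mex{1} = 0
g(6) = mex{1,2} = 0
g(7) = mex{0,2} = 1
g(8) = mex{0} = 1
g(9) = mex{0,1} = 2
g(10) = mex{1} = 0
g(11) = mex{1,2} = 0
The P-positions (g = 0) in 0..11 are 0, 1, 5, 6, 10, 11.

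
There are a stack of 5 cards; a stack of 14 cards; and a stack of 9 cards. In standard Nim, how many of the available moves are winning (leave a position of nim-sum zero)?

1

Compute the nim-sum pairwise:
5 ^ 14 = 11
11 ^ 9 = 2
The overall nim-sum is X = 2. A stack of size p has a winning move iff p XOR X < p (reduce it to p XOR X).
  5: 5 XOR 2 = 7 ≥ 5 — no move.
  14: 14 XOR 2 = 12 < 14 — winning move (to 12).
  9: 9 XOR 2 = 11 ≥ 9 — no move.
That gives 1 winning move.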